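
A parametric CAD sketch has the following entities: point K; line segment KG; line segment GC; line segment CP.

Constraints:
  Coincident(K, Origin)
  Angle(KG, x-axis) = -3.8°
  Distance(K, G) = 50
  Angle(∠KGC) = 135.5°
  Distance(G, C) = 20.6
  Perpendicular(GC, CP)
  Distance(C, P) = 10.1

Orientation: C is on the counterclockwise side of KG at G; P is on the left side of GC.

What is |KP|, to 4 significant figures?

61.54

K is at the origin; KG runs at -3.8° with length 50.0, so G = 50.0·(cos -3.8°, sin -3.8°) = (49.89, -3.314). ∠KGC = 135.5°, so GC runs at -3.8° + (180° − 135.5°) = 40.70° from the x-axis; with |GC| = 20.6, C = G + 20.6·(cos 40.70°, sin 40.70°) = (65.51, 10.12). The perpendicularity gives CP at right angles to GC; with |CP| = 10.1 on the left of GC, P = C + 10.1·(-0.6521, 0.7581) = (58.92, 17.78). Then |KP| = |P − K| = 61.54.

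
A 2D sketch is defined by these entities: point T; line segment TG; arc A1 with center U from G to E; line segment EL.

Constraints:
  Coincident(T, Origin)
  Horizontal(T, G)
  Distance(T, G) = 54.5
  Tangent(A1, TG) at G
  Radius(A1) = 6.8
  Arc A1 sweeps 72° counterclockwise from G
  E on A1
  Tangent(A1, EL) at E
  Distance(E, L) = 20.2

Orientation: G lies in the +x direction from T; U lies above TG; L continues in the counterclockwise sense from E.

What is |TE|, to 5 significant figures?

61.148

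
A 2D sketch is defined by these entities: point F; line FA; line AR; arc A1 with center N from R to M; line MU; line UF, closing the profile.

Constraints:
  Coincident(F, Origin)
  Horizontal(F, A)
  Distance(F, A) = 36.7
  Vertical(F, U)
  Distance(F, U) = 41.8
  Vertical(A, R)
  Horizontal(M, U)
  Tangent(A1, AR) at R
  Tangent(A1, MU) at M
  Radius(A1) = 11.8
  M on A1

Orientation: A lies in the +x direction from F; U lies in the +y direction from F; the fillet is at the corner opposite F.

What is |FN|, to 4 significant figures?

38.99

F is at the origin; FA is horizontal with |FA| = 36.7 and A on the +x side, so A = (36.70, 0.000). F and U share the same x with |FU| = 41.8 and U on the +y side, so U = (0.000, 41.80). The virtual corner opposite F is at (36.70, 41.80). A1 meets AR tangentially, so NR is at right angles to AR and A1 meets MU tangentially, so NM is at right angles to MU, with radius 11.8, so the center N sits 11.8 in from both sides at N = (24.90, 30.00). Then |FN| = |N − F| = 38.99.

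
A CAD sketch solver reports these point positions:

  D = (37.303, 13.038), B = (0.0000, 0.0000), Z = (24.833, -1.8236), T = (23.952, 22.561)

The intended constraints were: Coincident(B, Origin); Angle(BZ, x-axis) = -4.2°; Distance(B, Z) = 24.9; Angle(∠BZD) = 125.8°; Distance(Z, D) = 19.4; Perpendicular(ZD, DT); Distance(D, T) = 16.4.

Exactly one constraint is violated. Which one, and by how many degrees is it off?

Perpendicular(ZD, DT) — off by 4.50°.

B = (0.00, 0.00) ✓; BZ at -4.200° ✓; |BZ| = 24.90 ✓; ∠BZD = 125.8° ✓; |ZD| = 19.40 ✓; ∠(ZD, DT) = 94.50° ✗; |DT| = 16.40 ✓.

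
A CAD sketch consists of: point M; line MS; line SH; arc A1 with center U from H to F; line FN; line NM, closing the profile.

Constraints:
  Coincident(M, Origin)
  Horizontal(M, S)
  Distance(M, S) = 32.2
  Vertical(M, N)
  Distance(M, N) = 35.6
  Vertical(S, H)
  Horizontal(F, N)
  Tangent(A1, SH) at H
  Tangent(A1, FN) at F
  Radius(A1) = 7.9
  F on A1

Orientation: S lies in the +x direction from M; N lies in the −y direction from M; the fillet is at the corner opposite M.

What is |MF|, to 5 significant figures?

43.103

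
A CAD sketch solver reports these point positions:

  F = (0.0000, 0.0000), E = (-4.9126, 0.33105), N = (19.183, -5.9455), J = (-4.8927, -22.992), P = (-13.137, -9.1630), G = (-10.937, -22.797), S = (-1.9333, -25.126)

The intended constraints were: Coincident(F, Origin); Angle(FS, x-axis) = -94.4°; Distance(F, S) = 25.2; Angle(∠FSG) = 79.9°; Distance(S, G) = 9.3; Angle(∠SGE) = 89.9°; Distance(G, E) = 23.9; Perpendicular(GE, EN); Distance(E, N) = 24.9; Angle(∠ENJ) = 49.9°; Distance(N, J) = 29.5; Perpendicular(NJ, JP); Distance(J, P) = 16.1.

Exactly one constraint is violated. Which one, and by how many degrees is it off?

Perpendicular(NJ, JP) — off by 4.50°.

F = (0.00, 0.00) ✓; FS at -94.40° ✓; |FS| = 25.20 ✓; ∠FSG = 79.90° ✓; |SG| = 9.300 ✓; ∠SGE = 89.90° ✓; |GE| = 23.90 ✓; ∠(GE, EN) = 90.00° ✓; |EN| = 24.90 ✓; ∠ENJ = 49.90° ✓; |NJ| = 29.50 ✓; ∠(NJ, JP) = 94.50° ✗; |JP| = 16.10 ✓.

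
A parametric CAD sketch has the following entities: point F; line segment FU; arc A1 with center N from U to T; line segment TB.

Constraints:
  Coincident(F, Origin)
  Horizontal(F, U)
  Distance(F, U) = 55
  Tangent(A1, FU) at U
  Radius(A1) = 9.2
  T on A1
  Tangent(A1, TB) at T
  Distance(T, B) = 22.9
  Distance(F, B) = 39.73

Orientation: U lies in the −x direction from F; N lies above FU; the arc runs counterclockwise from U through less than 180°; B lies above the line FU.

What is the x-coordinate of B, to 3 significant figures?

-33.5

Checks: ∠(NU, UF) = 90.00° ✓; |NT| = 9.200 ✓; ∠(NT, TB) = 90.00° ✓; |TB| = 22.90 ✓; |FB| = 39.73 ✓.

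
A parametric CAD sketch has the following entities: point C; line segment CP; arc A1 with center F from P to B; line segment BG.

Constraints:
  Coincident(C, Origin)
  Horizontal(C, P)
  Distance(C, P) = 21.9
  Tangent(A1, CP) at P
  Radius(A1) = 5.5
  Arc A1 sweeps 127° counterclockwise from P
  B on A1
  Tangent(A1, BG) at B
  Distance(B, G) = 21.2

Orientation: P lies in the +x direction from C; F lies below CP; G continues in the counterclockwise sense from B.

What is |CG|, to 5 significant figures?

39.732

On A1, P sits at bearing 90° from F; a 127° counterclockwise sweep puts B at bearing 217°, so B = F + 5.5·(cos 217°, sin 217°) = (17.508, -8.8100). A1 meets BG tangentially, so FB is at right angles to BG, so BG runs along (−sin 217°, cos 217°); with |BG| = 21.2, G = (30.266, -25.741). Then |CG| = |G − C| = 39.732.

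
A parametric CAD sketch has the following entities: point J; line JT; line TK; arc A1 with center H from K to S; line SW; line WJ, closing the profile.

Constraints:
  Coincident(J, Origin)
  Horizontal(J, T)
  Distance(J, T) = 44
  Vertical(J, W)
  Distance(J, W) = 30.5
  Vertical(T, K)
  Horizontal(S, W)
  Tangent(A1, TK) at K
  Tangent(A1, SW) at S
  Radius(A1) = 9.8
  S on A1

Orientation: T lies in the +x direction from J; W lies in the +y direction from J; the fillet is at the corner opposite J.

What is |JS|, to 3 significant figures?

45.8

The virtual corner opposite J is at (44.0, 30.5). The tangent condition forces HK to be normal to TK and the tangent condition forces HS to be normal to SW, with radius 9.8, so the center H sits 9.8 in from both sides at H = (34.2, 20.7). That places the tangent points at K = (44.0, 20.7) on TK and S = (34.2, 30.5) on SW. Then |JS| = |S − J| = 45.8.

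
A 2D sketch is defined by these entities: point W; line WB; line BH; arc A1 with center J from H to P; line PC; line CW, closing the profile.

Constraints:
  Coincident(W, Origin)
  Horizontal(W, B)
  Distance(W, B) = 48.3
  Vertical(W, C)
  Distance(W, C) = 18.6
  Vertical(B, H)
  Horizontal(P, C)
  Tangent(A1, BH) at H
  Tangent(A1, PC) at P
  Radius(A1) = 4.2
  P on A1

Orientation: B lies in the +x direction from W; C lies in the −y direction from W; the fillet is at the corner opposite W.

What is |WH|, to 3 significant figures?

50.4

The virtual corner opposite W is at (48.3, -18.6). A1 meets BH tangentially, so JH is at right angles to BH and A1 meets PC tangentially, so JP is at right angles to PC, with radius 4.2, so the center J sits 4.2 in from both sides at J = (44.1, -14.4). That places the tangent points at H = (48.3, -14.4) on BH and P = (44.1, -18.6) on PC. Then |WH| = |H − W| = 50.4.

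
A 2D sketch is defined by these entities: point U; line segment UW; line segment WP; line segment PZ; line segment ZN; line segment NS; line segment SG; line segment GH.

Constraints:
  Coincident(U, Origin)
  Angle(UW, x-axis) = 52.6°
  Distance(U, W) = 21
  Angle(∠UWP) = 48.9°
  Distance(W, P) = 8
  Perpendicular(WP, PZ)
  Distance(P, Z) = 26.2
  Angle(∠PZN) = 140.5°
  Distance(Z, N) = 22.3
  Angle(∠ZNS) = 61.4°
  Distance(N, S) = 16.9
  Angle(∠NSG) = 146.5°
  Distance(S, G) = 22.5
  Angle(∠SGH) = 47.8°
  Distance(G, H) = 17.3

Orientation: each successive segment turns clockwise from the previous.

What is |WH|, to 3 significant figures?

19.8

U is at the origin; UW runs at 52.6° with length 21.0, so W = (12.8, 16.7). ∠UWP = 48.9° gives WP at -78.5° from the x-axis; with |WP| = 8.0, P = (14.3, 8.84). The perpendicularity gives PZ at right angles to WP, so PZ runs at -168°; with |PZ| = 26.2, Z = (-11.3, 3.62). ∠PZN = 140.5° gives ZN at 152° from the x-axis; with |ZN| = 22.3, N = (-31.0, 14.1). ∠ZNS = 61.4° gives NS at 33.4° from the x-axis; with |NS| = 16.9, S = (-16.9, 23.4). ∠NSG = 146.5° gives SG at -0.100° from the x-axis; with |SG| = 22.5, G = (5.59, 23.4). ∠SGH = 47.8° gives GH at -132° from the x-axis; with |GH| = 17.3, H = (-6.05, 10.6). Then |WH| = |H − W| = 19.8.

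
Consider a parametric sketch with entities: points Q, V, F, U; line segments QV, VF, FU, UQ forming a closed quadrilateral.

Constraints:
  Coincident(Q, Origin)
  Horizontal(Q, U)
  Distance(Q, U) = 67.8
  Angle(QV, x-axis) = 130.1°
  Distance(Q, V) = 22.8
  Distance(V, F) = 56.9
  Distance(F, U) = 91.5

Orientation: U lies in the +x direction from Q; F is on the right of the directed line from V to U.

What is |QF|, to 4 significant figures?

42.13

Q is at the origin; Q and U share the same y with |QU| = 67.8 and U in +x, so U = (67.8, 0). QV runs at 130.1° with |QV| = 22.8, so V = (-14.69, 17.44). F is determined by |VF| = 56.9 and |FU| = 91.5 together: it lies at the intersection of circle(V, 56.9) and circle(U, 91.5). With |VU| = 84.31, the foot of the radical line on VU is 11.70 from V and the perpendicular offset is √(56.9² − 11.70²) = 55.68. Taking the right-of-VU solution: F = (-14.75, -39.46).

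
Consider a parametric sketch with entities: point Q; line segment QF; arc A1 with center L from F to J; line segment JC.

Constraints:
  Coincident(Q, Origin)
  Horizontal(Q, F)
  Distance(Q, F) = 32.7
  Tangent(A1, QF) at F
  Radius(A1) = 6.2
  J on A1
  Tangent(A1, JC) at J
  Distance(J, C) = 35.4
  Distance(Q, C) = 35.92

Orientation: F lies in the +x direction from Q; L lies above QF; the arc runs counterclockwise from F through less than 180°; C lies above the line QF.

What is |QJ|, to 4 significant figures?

38.38

Q is at the origin; Q and F share the same y with |QF| = 32.7 and F on the +x side, so F = (32.70, 0.000). The tangent condition forces LF to be normal to QF, so L = F + (0, 6.2) = (32.70, 6.200). Since LJ ⟂ JC (tangency), |LC| = √(6.2² + 35.4²) = 35.94 regardless of where J sits on A1. So C lies on both circle(Q, 35.92) and circle(L, 35.94); the above-QF intersection is C = (10.40, 34.38). J is the foot of the tangent from C: J = (36.83, 10.83).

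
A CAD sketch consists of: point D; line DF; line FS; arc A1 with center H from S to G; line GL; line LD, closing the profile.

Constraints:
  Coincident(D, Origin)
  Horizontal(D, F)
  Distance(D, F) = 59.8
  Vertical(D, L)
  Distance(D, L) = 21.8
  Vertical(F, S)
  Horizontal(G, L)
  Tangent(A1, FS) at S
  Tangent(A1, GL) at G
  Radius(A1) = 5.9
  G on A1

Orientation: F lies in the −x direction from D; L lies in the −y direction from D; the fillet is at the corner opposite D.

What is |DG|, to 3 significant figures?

58.1

The virtual corner opposite D is at (-59.8, -21.8). Tangency of A1 to FS means the radius HS is perpendicular to FS and the tangent condition forces HG to be normal to GL, with radius 5.9, so the center H sits 5.9 in from both sides at H = (-53.9, -15.9). That places the tangent points at S = (-59.8, -15.9) on FS and G = (-53.9, -21.8) on GL. Then |DG| = |G − D| = 58.1.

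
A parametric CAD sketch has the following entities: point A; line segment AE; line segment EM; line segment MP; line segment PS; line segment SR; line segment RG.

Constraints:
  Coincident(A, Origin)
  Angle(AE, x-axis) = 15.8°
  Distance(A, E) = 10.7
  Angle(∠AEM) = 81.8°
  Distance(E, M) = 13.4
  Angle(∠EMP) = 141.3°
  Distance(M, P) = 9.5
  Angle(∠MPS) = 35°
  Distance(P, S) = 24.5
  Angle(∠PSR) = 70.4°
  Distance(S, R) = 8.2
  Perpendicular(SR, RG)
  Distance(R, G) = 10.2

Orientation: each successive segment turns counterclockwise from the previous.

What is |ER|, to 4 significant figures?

3.197

A is at the origin; AE runs at 15.8° with length 10.7, so E = (10.30, 2.913). ∠AEM = 81.8° gives EM at 114.0° from the x-axis; with |EM| = 13.4, M = (4.845, 15.15). ∠EMP = 141.3° gives MP at 152.7° from the x-axis; with |MP| = 9.5, P = (-3.596, 19.51). ∠MPS = 35.0° gives PS at -62.30° from the x-axis; with |PS| = 24.5, S = (7.792, -2.180). ∠PSR = 70.4° gives SR at 47.30° from the x-axis; with |SR| = 8.2, R = (13.35, 3.846). Then |ER| = |R − E| = 3.197.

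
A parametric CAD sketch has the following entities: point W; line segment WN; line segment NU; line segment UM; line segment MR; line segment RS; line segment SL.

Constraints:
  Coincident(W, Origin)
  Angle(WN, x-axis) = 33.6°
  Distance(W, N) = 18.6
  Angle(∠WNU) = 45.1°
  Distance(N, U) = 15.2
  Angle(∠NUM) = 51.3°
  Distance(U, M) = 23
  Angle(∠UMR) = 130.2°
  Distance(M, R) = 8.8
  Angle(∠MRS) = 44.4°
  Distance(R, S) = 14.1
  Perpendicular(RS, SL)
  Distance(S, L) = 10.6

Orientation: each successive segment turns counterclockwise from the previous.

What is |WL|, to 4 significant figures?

4.319

∠MRS = 44.4° gives RS at 122.6° from the x-axis; with |RS| = 14.1, S = (12.09, 2.766). The perpendicularity gives SL at right angles to RS, so SL runs at -147.4°; with |SL| = 10.6, L = (3.159, -2.945). Then |WL| = |L − W| = 4.319.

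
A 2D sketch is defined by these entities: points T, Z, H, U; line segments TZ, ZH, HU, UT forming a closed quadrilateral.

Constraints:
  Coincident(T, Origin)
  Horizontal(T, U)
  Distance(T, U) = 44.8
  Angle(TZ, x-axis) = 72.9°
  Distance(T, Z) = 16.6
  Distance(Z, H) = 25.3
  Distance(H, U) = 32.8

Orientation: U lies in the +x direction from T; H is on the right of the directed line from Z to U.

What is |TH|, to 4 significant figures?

15.32

Checks: T.y = 0.00, U.y = 0.00 ✓; |ZH| = 25.30 ✓; |HU| = 32.80 ✓.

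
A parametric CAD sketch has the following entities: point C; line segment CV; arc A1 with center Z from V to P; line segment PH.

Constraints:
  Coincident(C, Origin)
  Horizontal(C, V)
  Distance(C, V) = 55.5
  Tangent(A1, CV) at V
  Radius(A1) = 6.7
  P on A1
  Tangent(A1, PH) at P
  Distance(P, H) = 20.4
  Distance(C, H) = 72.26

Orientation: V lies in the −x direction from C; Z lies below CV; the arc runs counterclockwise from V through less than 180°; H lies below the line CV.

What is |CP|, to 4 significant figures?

62.05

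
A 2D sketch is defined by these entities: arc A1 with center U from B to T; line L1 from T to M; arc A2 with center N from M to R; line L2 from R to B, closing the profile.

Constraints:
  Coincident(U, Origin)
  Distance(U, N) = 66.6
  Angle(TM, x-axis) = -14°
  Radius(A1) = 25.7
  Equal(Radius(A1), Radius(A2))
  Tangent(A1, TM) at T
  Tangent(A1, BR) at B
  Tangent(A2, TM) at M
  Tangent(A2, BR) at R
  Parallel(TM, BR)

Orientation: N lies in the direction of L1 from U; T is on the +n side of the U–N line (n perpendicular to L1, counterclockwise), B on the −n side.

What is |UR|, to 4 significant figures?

71.39

Tangency of A1 to both parallel lines with radius 25.7 puts T and B at U ± 25.7·n: T = (6.217, 24.94), B = (-6.217, -24.94). Equal radii place M and R the same way about N: M = N + 25.7·n = (70.84, 8.825), R = N − 25.7·n = (58.40, -41.05). Then |UR| = |R − U| = 71.39.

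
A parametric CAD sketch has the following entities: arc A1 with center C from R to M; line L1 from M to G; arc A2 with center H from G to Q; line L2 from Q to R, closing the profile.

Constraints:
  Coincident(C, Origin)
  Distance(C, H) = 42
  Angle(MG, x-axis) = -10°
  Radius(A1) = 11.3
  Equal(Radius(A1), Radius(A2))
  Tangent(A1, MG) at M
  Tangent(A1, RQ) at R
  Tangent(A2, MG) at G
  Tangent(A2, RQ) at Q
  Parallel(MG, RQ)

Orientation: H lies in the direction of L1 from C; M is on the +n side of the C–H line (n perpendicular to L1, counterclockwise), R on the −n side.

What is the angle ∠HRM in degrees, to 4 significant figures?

74.94°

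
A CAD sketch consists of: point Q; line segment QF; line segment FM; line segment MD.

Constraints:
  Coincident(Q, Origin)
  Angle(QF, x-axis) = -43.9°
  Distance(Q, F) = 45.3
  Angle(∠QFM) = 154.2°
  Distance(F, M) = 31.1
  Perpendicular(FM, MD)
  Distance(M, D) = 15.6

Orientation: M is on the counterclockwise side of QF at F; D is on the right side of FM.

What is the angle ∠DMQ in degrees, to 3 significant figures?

105°

Q is at the origin; QF runs at -43.9° with length 45.3, so F = 45.3·(cos -43.9°, sin -43.9°) = (32.6, -31.4). ∠QFM = 154.2°, so FM runs at -43.9° + (180° − 154.2°) = -18.1° from the x-axis; with |FM| = 31.1, M = F + 31.1·(cos -18.1°, sin -18.1°) = (62.2, -41.1). The perpendicularity gives MD at right angles to FM; with |MD| = 15.6 on the right of FM, D = M + 15.6·(-0.311, -0.951) = (57.4, -55.9). Then cos ∠DMQ = MD·MQ / (|MD||MQ|), giving 105°.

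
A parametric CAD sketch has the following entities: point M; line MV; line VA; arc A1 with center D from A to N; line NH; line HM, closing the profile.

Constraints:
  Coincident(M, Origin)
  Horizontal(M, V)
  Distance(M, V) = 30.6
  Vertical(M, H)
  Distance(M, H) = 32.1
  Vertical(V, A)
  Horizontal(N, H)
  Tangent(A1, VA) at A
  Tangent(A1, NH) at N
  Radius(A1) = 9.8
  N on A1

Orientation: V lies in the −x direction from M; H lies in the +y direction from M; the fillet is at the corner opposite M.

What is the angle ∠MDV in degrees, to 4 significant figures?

66.73°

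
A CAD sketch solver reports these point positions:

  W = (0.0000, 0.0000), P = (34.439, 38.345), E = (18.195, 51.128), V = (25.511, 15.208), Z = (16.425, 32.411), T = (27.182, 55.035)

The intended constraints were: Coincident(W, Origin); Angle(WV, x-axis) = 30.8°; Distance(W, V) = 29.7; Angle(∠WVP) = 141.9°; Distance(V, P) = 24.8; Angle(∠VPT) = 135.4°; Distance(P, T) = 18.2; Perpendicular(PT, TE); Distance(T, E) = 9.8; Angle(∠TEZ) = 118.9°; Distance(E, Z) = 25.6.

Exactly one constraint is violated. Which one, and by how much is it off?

Distance(E, Z) = 25.6 — off by 6.80.

W = (0.00, 0.00) ✓; WV at 30.80° ✓; |WV| = 29.70 ✓; ∠WVP = 141.9° ✓; |VP| = 24.80 ✓; ∠VPT = 135.4° ✓; |PT| = 18.20 ✓; ∠(PT, TE) = 90.00° ✓; |TE| = 9.800 ✓; ∠TEZ = 118.9° ✓; |EZ| = 18.80 ✗.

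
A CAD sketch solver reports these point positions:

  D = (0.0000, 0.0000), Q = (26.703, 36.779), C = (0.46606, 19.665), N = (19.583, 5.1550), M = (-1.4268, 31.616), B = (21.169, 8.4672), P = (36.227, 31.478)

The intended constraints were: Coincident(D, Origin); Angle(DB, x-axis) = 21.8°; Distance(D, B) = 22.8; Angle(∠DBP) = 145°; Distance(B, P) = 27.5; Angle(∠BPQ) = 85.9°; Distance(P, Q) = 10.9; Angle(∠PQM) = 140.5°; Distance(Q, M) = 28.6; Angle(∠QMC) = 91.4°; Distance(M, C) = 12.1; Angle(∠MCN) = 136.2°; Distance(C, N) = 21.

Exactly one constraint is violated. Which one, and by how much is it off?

Distance(C, N) = 21 — off by 3.00.

D = (0.00, 0.00) ✓; DB at 21.80° ✓; |DB| = 22.80 ✓; ∠DBP = 145.0° ✓; |BP| = 27.50 ✓; ∠BPQ = 85.90° ✓; |PQ| = 10.90 ✓; ∠PQM = 140.5° ✓; |QM| = 28.60 ✓; ∠QMC = 91.40° ✓; |MC| = 12.10 ✓; ∠MCN = 136.2° ✓; |CN| = 24.00 ✗.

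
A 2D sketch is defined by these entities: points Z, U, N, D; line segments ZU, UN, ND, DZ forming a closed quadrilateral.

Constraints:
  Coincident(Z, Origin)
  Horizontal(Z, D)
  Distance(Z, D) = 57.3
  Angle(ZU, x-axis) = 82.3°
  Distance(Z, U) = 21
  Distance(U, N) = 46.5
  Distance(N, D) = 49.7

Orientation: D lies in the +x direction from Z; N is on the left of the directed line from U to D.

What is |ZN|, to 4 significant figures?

62.53

Z is at the origin; Z and D share the same y with |ZD| = 57.3 and D in +x, so D = (57.3, 0). ZU runs at 82.3° with |ZU| = 21.0, so U = (2.814, 20.81). N is determined by |UN| = 46.5 and |ND| = 49.7 together: it lies at the intersection of circle(U, 46.5) and circle(D, 49.7). With |UD| = 58.33, the foot of the radical line on UD is 26.52 from U and the perpendicular offset is √(46.5² − 26.52²) = 38.19. Taking the left-of-UD solution: N = (41.22, 47.03).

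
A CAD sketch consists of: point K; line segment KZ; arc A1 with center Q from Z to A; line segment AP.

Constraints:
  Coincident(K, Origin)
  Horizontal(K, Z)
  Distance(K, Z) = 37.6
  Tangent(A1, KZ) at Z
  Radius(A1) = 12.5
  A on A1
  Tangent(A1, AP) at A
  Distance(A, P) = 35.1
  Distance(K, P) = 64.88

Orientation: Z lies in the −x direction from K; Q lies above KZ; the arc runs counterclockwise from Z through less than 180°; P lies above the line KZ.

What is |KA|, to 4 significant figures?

31.97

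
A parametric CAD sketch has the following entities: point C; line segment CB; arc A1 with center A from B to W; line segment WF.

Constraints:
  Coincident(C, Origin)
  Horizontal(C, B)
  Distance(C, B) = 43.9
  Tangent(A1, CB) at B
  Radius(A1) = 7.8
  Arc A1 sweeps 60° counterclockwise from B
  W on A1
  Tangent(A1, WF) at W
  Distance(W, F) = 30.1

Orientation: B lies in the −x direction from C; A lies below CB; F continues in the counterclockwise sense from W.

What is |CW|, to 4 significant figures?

50.80

C is at the origin; C and B share the same y with |CB| = 43.9 and B on the −x side, so B = (-43.90, 0.000). Tangency of A1 to CB means the radius AB is perpendicular to CB, so A = B + (0, -7.8) = (-43.90, -7.800). On A1, B sits at bearing 90° from A; a 60° counterclockwise sweep puts W at bearing 150°, so W = A + 7.8·(cos 150°, sin 150°) = (-50.65, -3.900). Then |CW| = |W − C| = 50.80.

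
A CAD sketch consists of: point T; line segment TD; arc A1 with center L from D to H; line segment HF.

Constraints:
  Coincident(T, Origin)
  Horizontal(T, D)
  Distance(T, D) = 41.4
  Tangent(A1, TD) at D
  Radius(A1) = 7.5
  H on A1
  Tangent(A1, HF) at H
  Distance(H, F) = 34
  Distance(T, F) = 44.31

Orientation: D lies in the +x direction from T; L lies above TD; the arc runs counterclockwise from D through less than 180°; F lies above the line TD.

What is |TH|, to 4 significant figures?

48.55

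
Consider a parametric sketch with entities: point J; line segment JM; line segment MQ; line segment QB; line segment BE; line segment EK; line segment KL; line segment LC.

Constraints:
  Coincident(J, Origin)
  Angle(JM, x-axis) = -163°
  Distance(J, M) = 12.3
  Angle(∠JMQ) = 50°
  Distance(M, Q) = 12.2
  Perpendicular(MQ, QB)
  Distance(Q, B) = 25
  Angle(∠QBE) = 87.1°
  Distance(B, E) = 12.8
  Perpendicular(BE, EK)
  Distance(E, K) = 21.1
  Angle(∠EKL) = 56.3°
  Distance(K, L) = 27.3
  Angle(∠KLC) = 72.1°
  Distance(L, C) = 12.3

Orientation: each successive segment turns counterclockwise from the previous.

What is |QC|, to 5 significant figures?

26.700

∠EKL = 56.3° gives KL at 3.6000° from the x-axis; with |KL| = 27.3, L = (17.676, 0.60482). ∠KLC = 72.1° gives LC at 111.50° from the x-axis; with |LC| = 12.3, C = (13.168, 12.049). Then |QC| = |C − Q| = 26.700.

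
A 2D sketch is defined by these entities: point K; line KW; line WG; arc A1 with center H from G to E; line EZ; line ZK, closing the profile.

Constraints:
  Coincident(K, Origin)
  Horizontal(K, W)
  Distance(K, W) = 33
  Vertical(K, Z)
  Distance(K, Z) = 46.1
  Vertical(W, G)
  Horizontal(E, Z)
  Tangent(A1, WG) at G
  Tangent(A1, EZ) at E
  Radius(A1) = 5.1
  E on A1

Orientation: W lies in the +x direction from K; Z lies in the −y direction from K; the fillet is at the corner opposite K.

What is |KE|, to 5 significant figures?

53.885

The virtual corner opposite K is at (33.000, -46.100). Tangency of A1 to WG means the radius HG is perpendicular to WG and tangency of A1 to EZ means the radius HE is perpendicular to EZ, with radius 5.1, so the center H sits 5.1 in from both sides at H = (27.900, -41.000). That places the tangent points at G = (33.000, -41.000) on WG and E = (27.900, -46.100) on EZ. Then |KE| = |E − K| = 53.885.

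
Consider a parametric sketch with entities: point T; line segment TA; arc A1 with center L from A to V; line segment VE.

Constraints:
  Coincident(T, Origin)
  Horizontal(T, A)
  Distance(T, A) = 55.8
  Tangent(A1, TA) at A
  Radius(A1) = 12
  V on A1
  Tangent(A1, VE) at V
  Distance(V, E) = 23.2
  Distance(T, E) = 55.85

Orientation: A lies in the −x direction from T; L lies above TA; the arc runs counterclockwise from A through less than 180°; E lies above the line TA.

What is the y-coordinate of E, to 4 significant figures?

35.04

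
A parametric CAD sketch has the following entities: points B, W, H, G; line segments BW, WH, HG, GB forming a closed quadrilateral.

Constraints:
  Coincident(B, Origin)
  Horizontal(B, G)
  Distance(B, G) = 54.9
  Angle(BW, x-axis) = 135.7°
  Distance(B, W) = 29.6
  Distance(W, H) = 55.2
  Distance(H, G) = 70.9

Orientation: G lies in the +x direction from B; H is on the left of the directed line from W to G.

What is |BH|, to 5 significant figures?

62.624

Checks: B.y = 0.00, G.y = 0.00 ✓; |WH| = 55.20 ✓; |HG| = 70.90 ✓.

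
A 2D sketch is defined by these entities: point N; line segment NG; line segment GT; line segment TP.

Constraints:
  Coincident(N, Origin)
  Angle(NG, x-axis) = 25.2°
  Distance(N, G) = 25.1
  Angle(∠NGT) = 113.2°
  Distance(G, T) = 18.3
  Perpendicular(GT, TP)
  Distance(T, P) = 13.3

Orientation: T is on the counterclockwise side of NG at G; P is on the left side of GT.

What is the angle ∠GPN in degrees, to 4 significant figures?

55.13°

∠NGT = 113.2°, so GT runs at 25.2° + (180° − 113.2°) = 92.00° from the x-axis; with |GT| = 18.3, T = G + 18.3·(cos 92.00°, sin 92.00°) = (22.07, 28.98). GT is perpendicular to TP; with |TP| = 13.3 on the left of GT, P = T + 13.3·(-0.9994, -0.03490) = (8.781, 28.51). Then cos ∠GPN = PG·PN / (|PG||PN|), giving 55.13°.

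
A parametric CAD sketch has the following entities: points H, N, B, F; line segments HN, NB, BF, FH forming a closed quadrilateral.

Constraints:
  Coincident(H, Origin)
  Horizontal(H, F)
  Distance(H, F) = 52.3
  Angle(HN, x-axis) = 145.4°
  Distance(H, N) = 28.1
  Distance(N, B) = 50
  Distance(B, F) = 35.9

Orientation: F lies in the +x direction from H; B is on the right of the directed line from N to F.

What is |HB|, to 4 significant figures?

21.91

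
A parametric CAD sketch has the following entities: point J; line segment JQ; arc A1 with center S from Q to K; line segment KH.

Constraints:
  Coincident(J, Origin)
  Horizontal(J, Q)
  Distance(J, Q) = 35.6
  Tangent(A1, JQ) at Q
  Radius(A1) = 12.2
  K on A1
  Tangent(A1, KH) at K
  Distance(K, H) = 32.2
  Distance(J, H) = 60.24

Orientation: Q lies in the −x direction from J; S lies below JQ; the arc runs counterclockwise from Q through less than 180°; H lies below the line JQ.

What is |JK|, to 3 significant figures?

49.8

Checks: J.y = 0.00, Q.y = 0.00 ✓; |SK| = 12.20 ✓; ∠(SK, KH) = 90.00° ✓; |KH| = 32.20 ✓; |JH| = 60.24 ✓.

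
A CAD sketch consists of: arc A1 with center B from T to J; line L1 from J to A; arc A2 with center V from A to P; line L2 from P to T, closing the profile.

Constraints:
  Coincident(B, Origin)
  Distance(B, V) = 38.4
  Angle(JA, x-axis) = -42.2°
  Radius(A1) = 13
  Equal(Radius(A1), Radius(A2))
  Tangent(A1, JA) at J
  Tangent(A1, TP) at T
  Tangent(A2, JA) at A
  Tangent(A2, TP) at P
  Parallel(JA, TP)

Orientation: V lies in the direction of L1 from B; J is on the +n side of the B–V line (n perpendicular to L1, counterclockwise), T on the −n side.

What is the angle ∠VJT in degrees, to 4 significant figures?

71.30°

The slot axis is L1's direction at -42.2°, so u = (cos -42.2°, sin -42.2°) = (0.7408, -0.6717) and n = (−sin -42.2°, cos -42.2°) = (0.6717, 0.7408). B is at the origin and V lies 38.4 along u from B, so V = 38.4·u = (28.45, -25.79). Tangency of A1 to both parallel lines with radius 13.0 puts J and T at B ± 13.0·n: J = (8.732, 9.630), T = (-8.732, -9.630). Then cos ∠VJT = JV·JT / (|JV||JT|), giving 71.30°.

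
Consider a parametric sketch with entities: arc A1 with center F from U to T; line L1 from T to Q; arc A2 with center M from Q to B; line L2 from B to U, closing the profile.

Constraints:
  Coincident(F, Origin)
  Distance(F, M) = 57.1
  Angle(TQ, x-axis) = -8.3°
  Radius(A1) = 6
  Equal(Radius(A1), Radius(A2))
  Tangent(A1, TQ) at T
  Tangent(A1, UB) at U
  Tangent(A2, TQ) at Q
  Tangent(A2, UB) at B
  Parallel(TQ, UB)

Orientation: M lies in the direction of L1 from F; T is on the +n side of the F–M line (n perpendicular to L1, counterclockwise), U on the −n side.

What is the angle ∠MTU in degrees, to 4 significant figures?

84.00°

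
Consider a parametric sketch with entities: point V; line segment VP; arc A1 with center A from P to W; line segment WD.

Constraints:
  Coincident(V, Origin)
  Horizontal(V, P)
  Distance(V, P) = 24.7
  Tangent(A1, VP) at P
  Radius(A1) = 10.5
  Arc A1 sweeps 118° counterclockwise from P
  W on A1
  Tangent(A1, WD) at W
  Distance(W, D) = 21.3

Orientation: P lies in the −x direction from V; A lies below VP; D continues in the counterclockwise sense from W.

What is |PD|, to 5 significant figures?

34.244

V is at the origin; V and P share the same y with |VP| = 24.7 and P on the −x side, so P = (-24.700, 0.0000). The tangent condition forces AP to be normal to VP, so A = P + (0, -10.5) = (-24.700, -10.500). On A1, P sits at bearing 90° from A; a 118° counterclockwise sweep puts W at bearing 208°, so W = A + 10.5·(cos 208°, sin 208°) = (-33.971, -15.429). A1 meets WD tangentially, so AW is at right angles to WD, so WD runs along (−sin 208°, cos 208°); with |WD| = 21.3, D = (-23.971, -34.236). Then |PD| = |D − P| = 34.244.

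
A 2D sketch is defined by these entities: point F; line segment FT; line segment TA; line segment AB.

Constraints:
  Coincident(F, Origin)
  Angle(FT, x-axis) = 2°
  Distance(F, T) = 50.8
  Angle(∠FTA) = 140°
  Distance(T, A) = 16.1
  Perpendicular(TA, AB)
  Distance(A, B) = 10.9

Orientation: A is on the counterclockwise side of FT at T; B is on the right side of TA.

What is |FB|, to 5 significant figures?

70.168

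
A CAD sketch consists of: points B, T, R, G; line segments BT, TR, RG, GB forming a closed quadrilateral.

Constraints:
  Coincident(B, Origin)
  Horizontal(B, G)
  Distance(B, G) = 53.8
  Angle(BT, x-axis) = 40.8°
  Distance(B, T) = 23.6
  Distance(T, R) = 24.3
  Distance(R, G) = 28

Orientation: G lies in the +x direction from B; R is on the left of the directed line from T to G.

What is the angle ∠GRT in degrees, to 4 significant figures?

96.52°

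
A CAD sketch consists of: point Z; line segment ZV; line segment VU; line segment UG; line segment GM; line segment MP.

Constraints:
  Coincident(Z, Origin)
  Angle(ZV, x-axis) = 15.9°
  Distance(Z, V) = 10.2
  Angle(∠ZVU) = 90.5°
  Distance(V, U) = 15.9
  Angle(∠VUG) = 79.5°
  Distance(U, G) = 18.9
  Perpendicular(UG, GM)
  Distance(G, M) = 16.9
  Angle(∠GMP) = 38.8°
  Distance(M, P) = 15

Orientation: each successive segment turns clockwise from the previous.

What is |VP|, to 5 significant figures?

12.339

UG is perpendicular to GM, so GM runs at 95.900°; with |GM| = 16.9, M = (-6.2381, 2.4090). ∠GMP = 38.8° gives MP at -45.300° from the x-axis; with |MP| = 15.0, P = (4.3128, -8.2530). Then |VP| = |P − V| = 12.339.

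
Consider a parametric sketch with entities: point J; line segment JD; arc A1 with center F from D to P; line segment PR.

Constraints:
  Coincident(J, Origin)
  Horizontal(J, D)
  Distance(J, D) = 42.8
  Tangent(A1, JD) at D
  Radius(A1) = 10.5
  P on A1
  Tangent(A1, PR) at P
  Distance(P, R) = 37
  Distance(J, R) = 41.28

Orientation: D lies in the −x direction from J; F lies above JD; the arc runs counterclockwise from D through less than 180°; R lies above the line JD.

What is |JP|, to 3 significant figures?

34.0

Checks: |FD| = 10.50 ✓; |FP| = 10.50 ✓; ∠(FP, PR) = 90.00° ✓; |PR| = 37.00 ✓; |JR| = 41.28 ✓.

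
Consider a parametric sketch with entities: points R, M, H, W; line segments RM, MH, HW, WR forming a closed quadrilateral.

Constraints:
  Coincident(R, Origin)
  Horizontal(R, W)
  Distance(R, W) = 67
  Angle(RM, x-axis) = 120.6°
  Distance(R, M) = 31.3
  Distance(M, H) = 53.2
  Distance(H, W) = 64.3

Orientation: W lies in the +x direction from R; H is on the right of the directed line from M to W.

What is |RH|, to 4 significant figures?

22.29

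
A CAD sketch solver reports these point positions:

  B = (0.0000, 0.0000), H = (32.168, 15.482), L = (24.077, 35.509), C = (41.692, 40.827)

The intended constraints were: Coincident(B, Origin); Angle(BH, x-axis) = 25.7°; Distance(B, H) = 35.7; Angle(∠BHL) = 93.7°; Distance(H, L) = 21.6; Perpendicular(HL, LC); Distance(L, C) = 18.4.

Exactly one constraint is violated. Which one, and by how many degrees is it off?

Perpendicular(HL, LC) — off by 5.20°.

B = (0.00, 0.00) ✓; BH at 25.70° ✓; |BH| = 35.70 ✓; ∠BHL = 93.70° ✓; |HL| = 21.60 ✓; ∠(HL, LC) = 95.20° ✗; |LC| = 18.40 ✓.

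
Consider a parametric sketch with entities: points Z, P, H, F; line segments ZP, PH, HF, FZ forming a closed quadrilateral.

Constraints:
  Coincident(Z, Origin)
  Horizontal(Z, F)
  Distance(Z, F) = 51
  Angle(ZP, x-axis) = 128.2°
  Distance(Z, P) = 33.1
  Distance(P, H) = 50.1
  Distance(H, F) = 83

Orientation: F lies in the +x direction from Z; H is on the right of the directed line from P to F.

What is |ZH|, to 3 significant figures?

37.0

Z is at the origin; ZF is horizontal with |ZF| = 51.0 and F in +x, so F = (51.0, 0). ZP runs at 128.2° with |ZP| = 33.1, so P = (-20.5, 26.0). H is determined by |PH| = 50.1 and |HF| = 83.0 together: it lies at the intersection of circle(P, 50.1) and circle(F, 83.0). With |PF| = 76.1, the foot of the radical line on PF is 9.24 from P and the perpendicular offset is √(50.1² − 9.24²) = 49.2. Taking the right-of-PF solution: H = (-28.6, -23.4).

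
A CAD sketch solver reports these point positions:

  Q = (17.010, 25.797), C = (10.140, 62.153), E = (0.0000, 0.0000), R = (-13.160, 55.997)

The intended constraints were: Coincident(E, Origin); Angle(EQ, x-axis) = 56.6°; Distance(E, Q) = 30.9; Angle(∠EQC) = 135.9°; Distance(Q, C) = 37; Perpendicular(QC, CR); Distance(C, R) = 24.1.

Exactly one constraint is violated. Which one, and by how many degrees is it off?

Perpendicular(QC, CR) — off by 4.10°.

E = (0.00, 0.00) ✓; EQ at 56.60° ✓; |EQ| = 30.90 ✓; ∠EQC = 135.9° ✓; |QC| = 37.00 ✓; ∠(QC, CR) = 94.10° ✗; |CR| = 24.10 ✓.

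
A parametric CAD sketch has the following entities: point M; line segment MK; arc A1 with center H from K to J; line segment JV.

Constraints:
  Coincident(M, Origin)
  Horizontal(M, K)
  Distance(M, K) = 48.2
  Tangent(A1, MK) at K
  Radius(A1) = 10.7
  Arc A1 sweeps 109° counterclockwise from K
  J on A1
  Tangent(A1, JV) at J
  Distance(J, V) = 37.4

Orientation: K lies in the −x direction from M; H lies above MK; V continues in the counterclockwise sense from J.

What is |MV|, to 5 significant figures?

70.575

M is at the origin; M and K share the same y with |MK| = 48.2 and K on the −x side, so K = (-48.200, 0.0000). A1 meets MK tangentially, so HK is at right angles to MK, so H = K + (0, 10.7) = (-48.200, 10.700). On A1, K sits at bearing -90° from H; a 109° counterclockwise sweep puts J at bearing 19°, so J = H + 10.7·(cos 19°, sin 19°) = (-38.083, 14.184). A1 meets JV tangentially, so HJ is at right angles to JV, so JV runs along (−sin 19°, cos 19°); with |JV| = 37.4, V = (-50.259, 49.546). Then |MV| = |V − M| = 70.575.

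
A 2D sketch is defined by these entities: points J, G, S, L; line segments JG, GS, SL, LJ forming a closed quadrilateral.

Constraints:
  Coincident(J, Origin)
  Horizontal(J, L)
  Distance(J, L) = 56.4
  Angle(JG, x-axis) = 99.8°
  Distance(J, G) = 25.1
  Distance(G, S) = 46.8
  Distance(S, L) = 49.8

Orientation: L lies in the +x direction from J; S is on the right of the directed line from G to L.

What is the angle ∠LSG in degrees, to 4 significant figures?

85.36°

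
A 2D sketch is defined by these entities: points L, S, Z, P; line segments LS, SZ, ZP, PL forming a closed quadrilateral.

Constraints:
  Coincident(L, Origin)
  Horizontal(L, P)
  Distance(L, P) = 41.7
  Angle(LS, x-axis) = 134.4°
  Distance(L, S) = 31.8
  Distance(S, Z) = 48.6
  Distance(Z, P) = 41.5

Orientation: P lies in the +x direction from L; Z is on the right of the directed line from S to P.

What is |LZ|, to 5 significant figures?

18.494

L is at the origin; L and P share the same y with |LP| = 41.7 and P in +x, so P = (41.7, 0). LS runs at 134.4° with |LS| = 31.8, so S = (-22.249, 22.720). Z is determined by |SZ| = 48.6 and |ZP| = 41.5 together: it lies at the intersection of circle(S, 48.6) and circle(P, 41.5). With |SP| = 67.865, the foot of the radical line on SP is 38.646 from S and the perpendicular offset is √(48.6² − 38.646²) = 29.470. Taking the right-of-SP solution: Z = (4.3005, -17.987).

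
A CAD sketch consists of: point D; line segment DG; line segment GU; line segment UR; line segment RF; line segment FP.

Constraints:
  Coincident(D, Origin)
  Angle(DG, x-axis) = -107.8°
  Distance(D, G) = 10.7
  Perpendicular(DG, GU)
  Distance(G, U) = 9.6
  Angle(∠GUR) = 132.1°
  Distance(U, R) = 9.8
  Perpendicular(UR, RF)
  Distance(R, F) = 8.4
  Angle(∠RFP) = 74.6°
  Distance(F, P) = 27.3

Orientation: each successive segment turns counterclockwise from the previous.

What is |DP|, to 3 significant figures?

22.3

D is at the origin; DG runs at -107.8° with length 10.7, so G = (-3.27, -10.2). DG ⟂ GU, so GU runs at -17.8°; with |GU| = 9.6, U = (5.87, -13.1). ∠GUR = 132.1° gives UR at 30.1° from the x-axis; with |UR| = 9.8, R = (14.3, -8.21). The perpendicularity gives RF at right angles to UR, so RF runs at 120°; with |RF| = 8.4, F = (10.1, -0.940). ∠RFP = 74.6° gives FP at -134° from the x-axis; with |FP| = 27.3, P = (-9.00, -20.4). Then |DP| = |P − D| = 22.3.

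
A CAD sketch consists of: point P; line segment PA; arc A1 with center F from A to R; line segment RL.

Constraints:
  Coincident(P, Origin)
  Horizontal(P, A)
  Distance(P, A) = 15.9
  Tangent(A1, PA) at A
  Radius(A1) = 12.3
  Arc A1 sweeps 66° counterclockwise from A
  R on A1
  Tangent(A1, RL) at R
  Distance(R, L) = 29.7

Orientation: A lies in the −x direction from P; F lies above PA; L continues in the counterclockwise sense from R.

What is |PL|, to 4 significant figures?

35.22

P is at the origin; PA is horizontal with |PA| = 15.9 and A on the −x side, so A = (-15.90, 0.000). The tangent condition forces FA to be normal to PA, so F = A + (0, 12.3) = (-15.90, 12.30). On A1, A sits at bearing -90° from F; a 66° counterclockwise sweep puts R at bearing -24°, so R = F + 12.3·(cos -24°, sin -24°) = (-4.663, 7.297). Since A1 is tangent to RL there, FR ⟂ RL, so RL runs along (−sin -24°, cos -24°); with |RL| = 29.7, L = (7.417, 34.43). Then |PL| = |L − P| = 35.22.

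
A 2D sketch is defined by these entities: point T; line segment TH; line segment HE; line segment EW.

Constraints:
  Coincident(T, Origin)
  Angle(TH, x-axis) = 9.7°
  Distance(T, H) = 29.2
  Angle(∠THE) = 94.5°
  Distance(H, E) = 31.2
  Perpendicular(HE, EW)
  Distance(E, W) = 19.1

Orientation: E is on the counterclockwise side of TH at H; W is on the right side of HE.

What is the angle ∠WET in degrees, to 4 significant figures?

131.0°

∠THE = 94.5°, so HE runs at 9.7° + (180° − 94.5°) = 95.20° from the x-axis; with |HE| = 31.2, E = H + 31.2·(cos 95.20°, sin 95.20°) = (25.95, 35.99). The perpendicularity gives EW at right angles to HE; with |EW| = 19.1 on the right of HE, W = E + 19.1·(0.9959, 0.09063) = (44.98, 37.72). Then cos ∠WET = EW·ET / (|EW||ET|), giving 131.0°.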